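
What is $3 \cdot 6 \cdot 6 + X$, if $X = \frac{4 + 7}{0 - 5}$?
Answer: $\frac{529}{5} \approx 105.8$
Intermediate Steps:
$X = - \frac{11}{5}$ ($X = \frac{11}{-5} = 11 \left(- \frac{1}{5}\right) = - \frac{11}{5} \approx -2.2$)
$3 \cdot 6 \cdot 6 + X = 3 \cdot 6 \cdot 6 - \frac{11}{5} = 3 \cdot 36 - \frac{11}{5} = 108 - \frac{11}{5} = \frac{529}{5}$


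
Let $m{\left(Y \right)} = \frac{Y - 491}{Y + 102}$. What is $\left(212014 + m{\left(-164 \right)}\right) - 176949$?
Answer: $\frac{2174685}{62} \approx 35076.0$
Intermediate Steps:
$m{\left(Y \right)} = \frac{-491 + Y}{102 + Y}$
$\left(212014 + m{\left(-164 \right)}\right) - 176949 = \left(212014 + \frac{-491 - 164}{102 - 164}\right) - 176949 = \left(212014 + \frac{1}{-62} \left(-655\right)\right) - 176949 = \left(212014 - - \frac{655}{62}\right) - 176949 = \left(212014 + \frac{655}{62}\right) - 176949 = \frac{13145523}{62} - 176949 = \frac{2174685}{62}$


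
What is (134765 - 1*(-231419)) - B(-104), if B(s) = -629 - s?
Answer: 366709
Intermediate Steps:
(134765 - 1*(-231419)) - B(-104) = (134765 - 1*(-231419)) - (-629 - 1*(-104)) = (134765 + 231419) - (-629 + 104) = 366184 - 1*(-525) = 366184 + 525 = 366709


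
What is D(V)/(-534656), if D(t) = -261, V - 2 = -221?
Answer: 261/534656 ≈ 0.00048816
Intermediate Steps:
V = -219 (V = 2 - 221 = -219)
D(V)/(-534656) = -261/(-534656) = -261*(-1/534656) = 261/534656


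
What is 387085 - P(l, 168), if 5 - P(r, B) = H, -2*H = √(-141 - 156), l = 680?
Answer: 387080 - 3*I*√33/2 ≈ 3.8708e+5 - 8.6168*I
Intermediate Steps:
H = -3*I*√33/2 (H = -√(-141 - 156)/2 = -3*I*√33/2 ≈ -8.6169*I)
P(r, B) = 5 + 3*I*√33/2 (P(r, B) = 5 - (-3)*I*√33/2 = 5 + 3*I*√33/2)
387085 - P(l, 168) = 387085 - (5 + 3*I*√33/2) = 387085 + (-5 - 3*I*√33/2) = 387080 - 3*I*√33/2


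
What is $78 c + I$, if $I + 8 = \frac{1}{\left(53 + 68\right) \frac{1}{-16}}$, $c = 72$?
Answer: $\frac{678552}{121} \approx 5607.9$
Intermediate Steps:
$I = - \frac{984}{121}$ ($I = -8 + \frac{1}{\left(53 + 68\right) \frac{1}{-16}} = -8 + \frac{1}{121 \left(- \frac{1}{16}\right)} = -8 + \frac{1}{- \frac{121}{16}} = -8 - \frac{16}{121} = - \frac{984}{121} \approx -8.1322$)
$78 c + I = 78 \cdot 72 - \frac{984}{121} = 5616 - \frac{984}{121} = \frac{678552}{121}$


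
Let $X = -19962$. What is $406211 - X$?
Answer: $426173$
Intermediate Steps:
$406211 - X = 406211 - -19962 = 406211 + 19962 = 426173$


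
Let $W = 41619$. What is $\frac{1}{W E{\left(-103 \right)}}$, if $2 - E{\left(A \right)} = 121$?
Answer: $- \frac{1}{4952661} \approx -2.0191 \cdot 10^{-7}$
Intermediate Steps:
$E{\left(A \right)} = -119$ ($E{\left(A \right)} = 2 - 121 = -119$)
$\frac{1}{W E{\left(-103 \right)}} = \frac{1}{41619 \left(-119\right)} = \frac{1}{41619} \left(- \frac{1}{119}\right) = - \frac{1}{4952661}$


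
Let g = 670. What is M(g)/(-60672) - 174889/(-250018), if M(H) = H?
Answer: 2610838337/3792273024 ≈ 0.68846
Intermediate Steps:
M(g)/(-60672) - 174889/(-250018) = 670/(-60672) - 174889/(-250018) = 670*(-1/60672) - 174889*(-1/250018) = -335/30336 + 174889/250018 = 2610838337/3792273024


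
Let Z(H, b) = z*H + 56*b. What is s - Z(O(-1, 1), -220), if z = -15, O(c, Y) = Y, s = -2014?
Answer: 10321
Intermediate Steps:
Z(H, b) = -15*H + 56*b
s - Z(O(-1, 1), -220) = -2014 - (-15*1 + 56*(-220)) = -2014 - (-15 - 12320) = -2014 - 1*(-12335) = -2014 + 12335 = 10321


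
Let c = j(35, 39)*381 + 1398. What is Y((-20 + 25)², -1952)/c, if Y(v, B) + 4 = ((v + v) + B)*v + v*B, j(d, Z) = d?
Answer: -10706/1637 ≈ -6.5400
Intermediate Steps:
Y(v, B) = -4 + B*v + v*(B + 2*v) (Y(v, B) = -4 + (((v + v) + B)*v + v*B) = -4 + ((2*v + B)*v + B*v) = -4 + ((B + 2*v)*v + B*v) = -4 + (v*(B + 2*v) + B*v) = -4 + (B*v + v*(B + 2*v)) = -4 + B*v + v*(B + 2*v))
c = 14733 (c = 35*381 + 1398 = 13335 + 1398 = 14733)
Y((-20 + 25)², -1952)/c = (-4 + 2*((-20 + 25)²)² + 2*(-1952)*(-20 + 25)²)/14733 = (-4 + 2*(5²)² + 2*(-1952)*5²)*(1/14733) = (-4 + 2*25² + 2*(-1952)*25)*(1/14733) = (-4 + 2*625 - 97600)*(1/14733) = (-4 + 1250 - 97600)*(1/14733) = -96354*1/14733 = -10706/1637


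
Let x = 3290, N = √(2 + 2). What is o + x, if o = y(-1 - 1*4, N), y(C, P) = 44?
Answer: 3334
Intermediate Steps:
N = 2 (N = √4 = 2)
o = 44
o + x = 44 + 3290 = 3334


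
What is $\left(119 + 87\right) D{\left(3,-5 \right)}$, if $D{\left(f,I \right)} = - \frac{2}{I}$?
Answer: $\frac{412}{5} \approx 82.4$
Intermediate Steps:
$\left(119 + 87\right) D{\left(3,-5 \right)} = \left(119 + 87\right) \left(- \frac{2}{-5}\right) = 206 \left(\left(-2\right) \left(- \frac{1}{5}\right)\right) = 206 \cdot \frac{2}{5} = \frac{412}{5}$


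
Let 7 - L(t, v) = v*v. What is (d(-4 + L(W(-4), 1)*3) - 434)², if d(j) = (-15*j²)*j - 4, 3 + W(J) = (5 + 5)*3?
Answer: 1730393604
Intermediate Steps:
W(J) = 27 (W(J) = -3 + (5 + 5)*3 = -3 + 10*3 = -3 + 30 = 27)
L(t, v) = 7 - v² (L(t, v) = 7 - v*v = 7 - v²)
d(j) = -4 - 15*j³ (d(j) = -15*j³ - 4 = -4 - 15*j³)
(d(-4 + L(W(-4), 1)*3) - 434)² = ((-4 - 15*(-4 + (7 - 1*1²)*3)³) - 434)² = ((-4 - 15*(-4 + (7 - 1*1)*3)³) - 434)² = ((-4 - 15*(-4 + (7 - 1)*3)³) - 434)² = ((-4 - 15*(-4 + 6*3)³) - 434)² = ((-4 - 15*(-4 + 18)³) - 434)² = ((-4 - 15*14³) - 434)² = ((-4 - 15*2744) - 434)² = ((-4 - 41160) - 434)² = (-41164 - 434)² = (-41598)² = 1730393604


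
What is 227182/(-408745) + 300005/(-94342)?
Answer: -144058347969/38561820790 ≈ -3.7358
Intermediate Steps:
227182/(-408745) + 300005/(-94342) = 227182*(-1/408745) + 300005*(-1/94342) = -227182/408745 - 300005/94342 = -144058347969/38561820790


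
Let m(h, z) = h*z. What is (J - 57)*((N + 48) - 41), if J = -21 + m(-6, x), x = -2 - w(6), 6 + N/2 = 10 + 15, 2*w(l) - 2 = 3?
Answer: -2295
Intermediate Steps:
w(l) = 5/2 (w(l) = 1 + (½)*3 = 1 + 3/2 = 5/2)
N = 38 (N = -12 + 2*(10 + 15) = -12 + 2*25 = -12 + 50 = 38)
x = -9/2 (x = -2 - 1*5/2 = -2 - 5/2 = -9/2 ≈ -4.5000)
J = 6 (J = -21 - 6*(-9/2) = -21 + 27 = 6)
(J - 57)*((N + 48) - 41) = (6 - 57)*((38 + 48) - 41) = -51*(86 - 41) = -51*45 = -2295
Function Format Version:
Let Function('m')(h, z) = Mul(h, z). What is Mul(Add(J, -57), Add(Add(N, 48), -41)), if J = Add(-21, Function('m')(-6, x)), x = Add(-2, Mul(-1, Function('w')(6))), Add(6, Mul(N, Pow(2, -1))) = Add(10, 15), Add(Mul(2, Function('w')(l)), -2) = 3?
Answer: -2295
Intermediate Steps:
Function('w')(l) = Rational(5, 2) (Function('w')(l) = Add(1, Mul(Rational(1, 2), 3)) = Add(1, Rational(3, 2)) = Rational(5, 2))
N = 38 (N = Add(-12, Mul(2, Add(10, 15))) = Add(-12, Mul(2, 25)) = Add(-12, 50) = 38)
x = Rational(-9, 2) (x = Add(-2, Mul(-1, Rational(5, 2))) = Add(-2, Rational(-5, 2)) = Rational(-9, 2) ≈ -4.5000)
J = 6 (J = Add(-21, Mul(-6, Rational(-9, 2))) = Add(-21, 27) = 6)
Mul(Add(J, -57), Add(Add(N, 48), -41)) = Mul(Add(6, -57), Add(Add(38, 48), -41)) = Mul(-51, Add(86, -41)) = Mul(-51, 45) = -2295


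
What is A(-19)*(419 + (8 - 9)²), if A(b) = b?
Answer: -7980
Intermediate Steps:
A(-19)*(419 + (8 - 9)²) = -19*(419 + (8 - 9)²) = -19*(419 + (-1)²) = -19*(419 + 1) = -19*420 = -7980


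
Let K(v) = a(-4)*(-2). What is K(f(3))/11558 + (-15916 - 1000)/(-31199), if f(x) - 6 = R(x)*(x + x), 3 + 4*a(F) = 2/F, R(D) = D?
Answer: 782278905/1442392168 ≈ 0.54235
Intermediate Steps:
a(F) = -¾ + 1/(2*F) (a(F) = -¾ + (2/F)/4 = -¾ + 1/(2*F))
f(x) = 6 + 2*x² (f(x) = 6 + x*(x + x) = 6 + x*(2*x) = 6 + 2*x²)
K(v) = 7/4 (K(v) = ((¼)*(2 - 3*(-4))/(-4))*(-2) = ((¼)*(-¼)*(2 + 12))*(-2) = ((¼)*(-¼)*14)*(-2) = -7/8*(-2) = 7/4)
K(f(3))/11558 + (-15916 - 1000)/(-31199) = (7/4)/11558 + (-15916 - 1000)/(-31199) = (7/4)*(1/11558) - 16916*(-1/31199) = 7/46232 + 16916/31199 = 782278905/1442392168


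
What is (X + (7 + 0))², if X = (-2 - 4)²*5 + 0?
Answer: 34969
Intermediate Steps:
X = 180 (X = (-6)²*5 + 0 = 36*5 + 0 = 180 + 0 = 180)
(X + (7 + 0))² = (180 + (7 + 0))² = (180 + 7)² = 187² = 34969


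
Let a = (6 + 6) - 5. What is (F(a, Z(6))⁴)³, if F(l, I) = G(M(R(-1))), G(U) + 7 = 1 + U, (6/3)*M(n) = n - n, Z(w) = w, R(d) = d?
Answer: 2176782336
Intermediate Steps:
M(n) = 0 (M(n) = (n - n)/2 = (½)*0 = 0)
a = 7 (a = 12 - 5 = 7)
G(U) = -6 + U (G(U) = -7 + (1 + U) = -6 + U)
F(l, I) = -6 (F(l, I) = -6 + 0 = -6)
(F(a, Z(6))⁴)³ = ((-6)⁴)³ = 1296³ = 2176782336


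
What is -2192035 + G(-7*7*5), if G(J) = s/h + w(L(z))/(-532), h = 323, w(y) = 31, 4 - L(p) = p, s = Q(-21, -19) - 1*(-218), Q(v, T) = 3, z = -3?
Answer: -1166162287/532 ≈ -2.1920e+6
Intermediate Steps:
s = 221 (s = 3 - 1*(-218) = 3 + 218 = 221)
L(p) = 4 - p
G(J) = 333/532 (G(J) = 221/323 + 31/(-532) = 221*(1/323) + 31*(-1/532) = 13/19 - 31/532 = 333/532)
-2192035 + G(-7*7*5) = -2192035 + 333/532 = -1166162287/532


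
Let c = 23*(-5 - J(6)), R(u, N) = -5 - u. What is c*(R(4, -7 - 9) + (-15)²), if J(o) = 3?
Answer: -39744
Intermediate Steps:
c = -184 (c = 23*(-5 - 1*3) = 23*(-5 - 3) = 23*(-8) = -184)
c*(R(4, -7 - 9) + (-15)²) = -184*((-5 - 1*4) + (-15)²) = -184*((-5 - 4) + 225) = -184*(-9 + 225) = -184*216 = -39744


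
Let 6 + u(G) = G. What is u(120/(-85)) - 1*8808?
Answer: -149862/17 ≈ -8815.4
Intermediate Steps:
u(G) = -6 + G
u(120/(-85)) - 1*8808 = (-6 + 120/(-85)) - 1*8808 = (-6 + 120*(-1/85)) - 8808 = (-6 - 24/17) - 8808 = -126/17 - 8808 = -149862/17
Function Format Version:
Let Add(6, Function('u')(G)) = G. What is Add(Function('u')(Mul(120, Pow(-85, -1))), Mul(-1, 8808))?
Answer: Rational(-149862, 17) ≈ -8815.4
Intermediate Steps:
Function('u')(G) = Add(-6, G)
Add(Function('u')(Mul(120, Pow(-85, -1))), Mul(-1, 8808)) = Add(Add(-6, Mul(120, Pow(-85, -1))), Mul(-1, 8808)) = Add(Add(-6, Mul(120, Rational(-1, 85))), -8808) = Add(Add(-6, Rational(-24, 17)), -8808) = Add(Rational(-126, 17), -8808) = Rational(-149862, 17)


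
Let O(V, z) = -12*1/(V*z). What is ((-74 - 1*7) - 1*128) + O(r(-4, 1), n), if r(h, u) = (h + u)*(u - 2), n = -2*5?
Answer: -1043/5 ≈ -208.60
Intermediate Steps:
n = -10
r(h, u) = (-2 + u)*(h + u) (r(h, u) = (h + u)*(-2 + u) = (-2 + u)*(h + u))
O(V, z) = -12/(V*z)
((-74 - 1*7) - 1*128) + O(r(-4, 1), n) = ((-74 - 1*7) - 1*128) - 12/(1**2 - 2*(-4) - 2*1 - 4*1*(-10)) = ((-74 - 7) - 128) - 12*(-1/10)/(1 + 8 - 2 - 4) = (-81 - 128) - 12*(-1/10)/3 = -209 - 12*1/3*(-1/10) = -209 + 2/5 = -1043/5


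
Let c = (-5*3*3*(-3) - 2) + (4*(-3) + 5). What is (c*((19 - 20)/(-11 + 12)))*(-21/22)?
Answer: 1323/11 ≈ 120.27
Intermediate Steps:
c = 126 (c = (-45*(-3) - 2) + (-12 + 5) = (-5*(-27) - 2) - 7 = (135 - 2) - 7 = 133 - 7 = 126)
(c*((19 - 20)/(-11 + 12)))*(-21/22) = (126*((19 - 20)/(-11 + 12)))*(-21/22) = (126*(-1/1))*(-21*1/22) = (126*(-1*1))*(-21/22) = (126*(-1))*(-21/22) = -126*(-21/22) = 1323/11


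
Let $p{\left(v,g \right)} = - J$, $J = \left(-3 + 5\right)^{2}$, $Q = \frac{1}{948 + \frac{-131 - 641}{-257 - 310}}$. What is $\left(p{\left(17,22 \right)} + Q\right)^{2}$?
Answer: $\frac{4633622182225}{289753970944} \approx 15.992$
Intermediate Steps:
$Q = \frac{567}{538288}$ ($Q = \frac{1}{948 - \frac{772}{-567}} = \frac{1}{948 - - \frac{772}{567}} = \frac{1}{948 + \frac{772}{567}} = \frac{1}{\frac{538288}{567}} = \frac{567}{538288} \approx 0.0010533$)
$J = 4$ ($J = 2^{2} = 4$)
$p{\left(v,g \right)} = -4$ ($p{\left(v,g \right)} = \left(-1\right) 4 = -4$)
$\left(p{\left(17,22 \right)} + Q\right)^{2} = \left(-4 + \frac{567}{538288}\right)^{2} = \left(- \frac{2152585}{538288}\right)^{2} = \frac{4633622182225}{289753970944}$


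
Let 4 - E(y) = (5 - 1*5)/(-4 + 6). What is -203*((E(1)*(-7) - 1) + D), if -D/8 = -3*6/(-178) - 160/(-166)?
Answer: 56263277/7387 ≈ 7616.5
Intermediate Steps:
E(y) = 4 (E(y) = 4 - (5 - 1*5)/(-4 + 6) = 4 - (5 - 5)/2 = 4 - 0/2 = 4 - 1*0 = 4 + 0 = 4)
D = -62936/7387 (D = -8*(-3*6/(-178) - 160/(-166)) = -8*(-18*(-1/178) - 160*(-1/166)) = -8*(9/89 + 80/83) = -8*7867/7387 = -62936/7387 ≈ -8.5198)
-203*((E(1)*(-7) - 1) + D) = -203*((4*(-7) - 1) - 62936/7387) = -203*((-28 - 1) - 62936/7387) = -203*(-29 - 62936/7387) = -203*(-277159/7387) = 56263277/7387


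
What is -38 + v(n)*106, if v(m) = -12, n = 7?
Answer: -1310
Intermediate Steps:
-38 + v(n)*106 = -38 - 12*106 = -38 - 1272 = -1310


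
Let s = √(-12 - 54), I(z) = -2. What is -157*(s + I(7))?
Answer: 314 - 157*I*√66 ≈ 314.0 - 1275.5*I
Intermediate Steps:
s = I*√66 (s = √(-66) = I*√66 ≈ 8.124*I)
-157*(s + I(7)) = -157*(I*√66 - 2) = -157*(-2 + I*√66) = 314 - 157*I*√66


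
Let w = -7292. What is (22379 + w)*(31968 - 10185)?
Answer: 328640121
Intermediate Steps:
(22379 + w)*(31968 - 10185) = (22379 - 7292)*(31968 - 10185) = 15087*21783 = 328640121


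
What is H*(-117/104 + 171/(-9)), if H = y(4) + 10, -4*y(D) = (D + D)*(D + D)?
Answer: 483/4 ≈ 120.75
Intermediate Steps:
y(D) = -D² (y(D) = -(D + D)*(D + D)/4 = -2*D*2*D/4 = -D²)
H = -6 (H = -1*4² + 10 = -1*16 + 10 = -16 + 10 = -6)
H*(-117/104 + 171/(-9)) = -6*(-117/104 + 171/(-9)) = -6*(-117*1/104 + 171*(-⅑)) = -6*(-9/8 - 19) = -6*(-161/8) = 483/4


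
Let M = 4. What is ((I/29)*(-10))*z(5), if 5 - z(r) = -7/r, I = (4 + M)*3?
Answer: -1536/29 ≈ -52.966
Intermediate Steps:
I = 24 (I = (4 + 4)*3 = 8*3 = 24)
z(r) = 5 + 7/r (z(r) = 5 - (-7)/r = 5 + 7/r)
((I/29)*(-10))*z(5) = ((24/29)*(-10))*(5 + 7/5) = -240/29*32/5 = -1536/29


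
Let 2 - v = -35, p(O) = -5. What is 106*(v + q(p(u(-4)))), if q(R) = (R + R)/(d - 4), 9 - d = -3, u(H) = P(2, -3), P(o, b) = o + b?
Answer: 7579/2 ≈ 3789.5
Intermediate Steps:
P(o, b) = b + o
u(H) = -1 (u(H) = -3 + 2 = -1)
d = 12 (d = 9 - 1*(-3) = 9 + 3 = 12)
v = 37 (v = 2 - 1*(-35) = 2 + 35 = 37)
q(R) = R/4 (q(R) = (R + R)/(12 - 4) = (2*R)/8 = (2*R)*(⅛) = R/4)
106*(v + q(p(u(-4)))) = 106*(37 + (¼)*(-5)) = 106*(37 - 5/4) = 106*(143/4) = 7579/2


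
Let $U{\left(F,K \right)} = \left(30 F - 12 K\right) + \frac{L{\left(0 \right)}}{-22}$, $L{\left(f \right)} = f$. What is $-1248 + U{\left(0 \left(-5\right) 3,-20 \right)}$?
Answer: $-1008$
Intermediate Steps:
$U{\left(F,K \right)} = - 12 K + 30 F$ ($U{\left(F,K \right)} = \left(30 F - 12 K\right) + \frac{0}{-22} = \left(- 12 K + 30 F\right) + 0 \left(- \frac{1}{22}\right) = \left(- 12 K + 30 F\right) + 0 = - 12 K + 30 F$)
$-1248 + U{\left(0 \left(-5\right) 3,-20 \right)} = -1248 + \left(\left(-12\right) \left(-20\right) + 30 \cdot 0 \left(-5\right) 3\right) = -1248 + \left(240 + 30 \cdot 0 \cdot 3\right) = -1248 + \left(240 + 30 \cdot 0\right) = -1248 + \left(240 + 0\right) = -1248 + 240 = -1008$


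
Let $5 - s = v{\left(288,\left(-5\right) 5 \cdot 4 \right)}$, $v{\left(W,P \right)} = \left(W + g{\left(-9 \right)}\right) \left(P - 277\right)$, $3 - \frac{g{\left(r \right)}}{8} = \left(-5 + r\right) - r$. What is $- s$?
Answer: $-132709$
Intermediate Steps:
$g{\left(r \right)} = 64$ ($g{\left(r \right)} = 24 - 8 \left(\left(-5 + r\right) - r\right) = 24 - -40 = 24 + 40 = 64$)
$v{\left(W,P \right)} = \left(-277 + P\right) \left(64 + W\right)$ ($v{\left(W,P \right)} = \left(W + 64\right) \left(P - 277\right) = \left(64 + W\right) \left(-277 + P\right) = \left(-277 + P\right) \left(64 + W\right)$)
$s = 132709$ ($s = 5 - \left(-17728 - 79776 + 64 \left(-5\right) 5 \cdot 4 + \left(-5\right) 5 \cdot 4 \cdot 288\right) = 5 - \left(-17728 - 79776 + 64 \left(\left(-25\right) 4\right) + \left(-25\right) 4 \cdot 288\right) = 5 - \left(-17728 - 79776 + 64 \left(-100\right) - 28800\right) = 5 - \left(-17728 - 79776 - 6400 - 28800\right) = 5 - -132704 = 5 + 132704 = 132709$)
$- s = \left(-1\right) 132709 = -132709$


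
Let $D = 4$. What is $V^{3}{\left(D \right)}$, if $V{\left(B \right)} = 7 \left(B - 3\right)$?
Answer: $343$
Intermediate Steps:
$V{\left(B \right)} = -21 + 7 B$ ($V{\left(B \right)} = 7 \left(-3 + B\right) = -21 + 7 B$)
$V^{3}{\left(D \right)} = \left(-21 + 7 \cdot 4\right)^{3} = \left(-21 + 28\right)^{3} = 7^{3} = 343$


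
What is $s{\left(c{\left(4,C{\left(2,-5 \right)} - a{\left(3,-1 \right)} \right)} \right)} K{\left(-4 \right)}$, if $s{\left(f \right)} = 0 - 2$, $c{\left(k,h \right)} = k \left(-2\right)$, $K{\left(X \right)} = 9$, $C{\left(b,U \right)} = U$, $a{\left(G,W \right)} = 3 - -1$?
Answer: $-18$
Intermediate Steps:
$a{\left(G,W \right)} = 4$ ($a{\left(G,W \right)} = 3 + 1 = 4$)
$c{\left(k,h \right)} = - 2 k$
$s{\left(f \right)} = -2$ ($s{\left(f \right)} = 0 - 2 = -2$)
$s{\left(c{\left(4,C{\left(2,-5 \right)} - a{\left(3,-1 \right)} \right)} \right)} K{\left(-4 \right)} = \left(-2\right) 9 = -18$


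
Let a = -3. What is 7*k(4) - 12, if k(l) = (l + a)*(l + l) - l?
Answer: 16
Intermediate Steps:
k(l) = -l + 2*l*(-3 + l) (k(l) = (l - 3)*(l + l) - l = (-3 + l)*(2*l) - l = 2*l*(-3 + l) - l = -l + 2*l*(-3 + l))
7*k(4) - 12 = 7*(4*(-7 + 2*4)) - 12 = 7*(4*(-7 + 8)) - 12 = 7*(4*1) - 12 = 7*4 - 12 = 28 - 12 = 16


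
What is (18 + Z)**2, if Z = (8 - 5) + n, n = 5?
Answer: 676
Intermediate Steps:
Z = 8 (Z = (8 - 5) + 5 = 3 + 5 = 8)
(18 + Z)**2 = (18 + 8)**2 = 26**2 = 676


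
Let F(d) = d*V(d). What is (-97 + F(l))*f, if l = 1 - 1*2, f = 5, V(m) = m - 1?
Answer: -475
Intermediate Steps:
V(m) = -1 + m
l = -1 (l = 1 - 2 = -1)
F(d) = d*(-1 + d)
(-97 + F(l))*f = (-97 - (-1 - 1))*5 = (-97 - 1*(-2))*5 = (-97 + 2)*5 = -95*5 = -475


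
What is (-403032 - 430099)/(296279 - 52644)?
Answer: -833131/243635 ≈ -3.4196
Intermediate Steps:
(-403032 - 430099)/(296279 - 52644) = -833131/243635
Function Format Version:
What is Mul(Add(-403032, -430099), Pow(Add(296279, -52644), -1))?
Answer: Rational(-833131, 243635) ≈ -3.4196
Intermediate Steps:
Mul(Add(-403032, -430099), Pow(Add(296279, -52644), -1)) = Mul(-833131, Pow(243635, -1)) = Mul(-833131, Rational(1, 243635)) = Rational(-833131, 243635)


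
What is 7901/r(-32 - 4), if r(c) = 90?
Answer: 7901/90 ≈ 87.789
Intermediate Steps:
7901/r(-32 - 4) = 7901/90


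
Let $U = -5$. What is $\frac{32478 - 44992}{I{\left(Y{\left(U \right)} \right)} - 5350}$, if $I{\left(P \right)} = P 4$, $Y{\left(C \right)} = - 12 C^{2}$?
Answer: $\frac{6257}{3275} \approx 1.9105$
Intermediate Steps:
$I{\left(P \right)} = 4 P$
$\frac{32478 - 44992}{I{\left(Y{\left(U \right)} \right)} - 5350} = \frac{32478 - 44992}{4 \left(- 12 \left(-5\right)^{2}\right) - 5350} = - \frac{12514}{4 \left(\left(-12\right) 25\right) - 5350} = - \frac{12514}{4 \left(-300\right) - 5350} = - \frac{12514}{-1200 - 5350} = - \frac{12514}{-6550} = \left(-12514\right) \left(- \frac{1}{6550}\right) = \frac{6257}{3275}$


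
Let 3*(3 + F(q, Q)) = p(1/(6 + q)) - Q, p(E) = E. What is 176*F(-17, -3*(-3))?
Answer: -3184/3 ≈ -1061.3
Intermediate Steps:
F(q, Q) = -3 - Q/3 + 1/(3*(6 + q)) (F(q, Q) = -3 + (1/(6 + q) - Q)/3 = -3 + (-Q/3 + 1/(3*(6 + q))) = -3 - Q/3 + 1/(3*(6 + q)))
176*F(-17, -3*(-3)) = 176*((1 - (6 - 17)*(9 - 3*(-3)))/(3*(6 - 17))) = 176*((⅓)*(1 - 1*(-11)*(9 + 9))/(-11)) = 176*((⅓)*(-1/11)*(1 - 1*(-11)*18)) = 176*((⅓)*(-1/11)*(1 + 198)) = 176*((⅓)*(-1/11)*199) = 176*(-199/33) = -3184/3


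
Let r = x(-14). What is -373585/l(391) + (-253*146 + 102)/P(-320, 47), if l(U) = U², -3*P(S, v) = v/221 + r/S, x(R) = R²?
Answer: -298698701201005/1080715789 ≈ -2.7639e+5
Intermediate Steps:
r = 196 (r = (-14)² = 196)
P(S, v) = -196/(3*S) - v/663 (P(S, v) = -(v/221 + 196/S)/3 = -(196/S + v/221)/3 = -196/(3*S) - v/663)
-373585/l(391) + (-253*146 + 102)/P(-320, 47) = -373585/(391²) + (-253*146 + 102)/(((1/663)*(-43316 - 1*(-320)*47)/(-320))) = -373585/152881 + (-36938 + 102)/(((1/663)*(-1/320)*(-43316 + 15040))) = -373585*1/152881 - 36836/((1/663)*(-1/320)*(-28276)) = -373585/152881 - 36836/7069/53040 = -373585/152881 - 36836*53040/7069 = -373585/152881 - 1953781440/7069 = -298698701201005/1080715789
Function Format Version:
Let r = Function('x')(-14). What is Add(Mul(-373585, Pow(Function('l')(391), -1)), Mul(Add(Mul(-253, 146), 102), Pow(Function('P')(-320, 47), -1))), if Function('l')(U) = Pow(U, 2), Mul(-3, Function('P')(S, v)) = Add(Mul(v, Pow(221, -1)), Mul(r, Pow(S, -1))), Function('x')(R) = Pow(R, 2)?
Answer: Rational(-298698701201005, 1080715789) ≈ -2.7639e+5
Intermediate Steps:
r = 196 (r = Pow(-14, 2) = 196)
Function('P')(S, v) = Add(Mul(Rational(-196, 3), Pow(S, -1)), Mul(Rational(-1, 663), v)) (Function('P')(S, v) = Mul(Rational(-1, 3), Add(Mul(v, Pow(221, -1)), Mul(196, Pow(S, -1)))) = Mul(Rational(-1, 3), Add(Mul(v, Rational(1, 221)), Mul(196, Pow(S, -1)))) = Mul(Rational(-1, 3), Add(Mul(Rational(1, 221), v), Mul(196, Pow(S, -1)))) = Mul(Rational(-1, 3), Add(Mul(196, Pow(S, -1)), Mul(Rational(1, 221), v))) = Add(Mul(Rational(-196, 3), Pow(S, -1)), Mul(Rational(-1, 663), v)))
Add(Mul(-373585, Pow(Function('l')(391), -1)), Mul(Add(Mul(-253, 146), 102), Pow(Function('P')(-320, 47), -1))) = Add(Mul(-373585, Pow(Pow(391, 2), -1)), Mul(Add(Mul(-253, 146), 102), Pow(Mul(Rational(1, 663), Pow(-320, -1), Add(-43316, Mul(-1, -320, 47))), -1))) = Add(Mul(-373585, Pow(152881, -1)), Mul(Add(-36938, 102), Pow(Mul(Rational(1, 663), Rational(-1, 320), Add(-43316, 15040)), -1))) = Add(Mul(-373585, Rational(1, 152881)), Mul(-36836, Pow(Mul(Rational(1, 663), Rational(-1, 320), -28276), -1))) = Add(Rational(-373585, 152881), Mul(-36836, Pow(Rational(7069, 53040), -1))) = Add(Rational(-373585, 152881), Mul(-36836, Rational(53040, 7069))) = Add(Rational(-373585, 152881), Rational(-1953781440, 7069)) = Rational(-298698701201005, 1080715789)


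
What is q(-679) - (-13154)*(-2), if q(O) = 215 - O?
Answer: -25414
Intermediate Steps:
q(-679) - (-13154)*(-2) = (215 - 1*(-679)) - (-13154)*(-2) = (215 + 679) - 1*26308 = 894 - 26308 = -25414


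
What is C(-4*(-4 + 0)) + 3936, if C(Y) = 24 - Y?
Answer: 3944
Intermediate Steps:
C(-4*(-4 + 0)) + 3936 = (24 - (-4)*(-4 + 0)) + 3936 = (24 - (-4)*(-4)) + 3936 = (24 - 1*16) + 3936 = (24 - 16) + 3936 = 8 + 3936 = 3944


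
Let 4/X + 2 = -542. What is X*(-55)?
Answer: 55/136 ≈ 0.40441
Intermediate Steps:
X = -1/136 (X = 4/(-2 - 542) = 4/(-544) = 4*(-1/544) = -1/136 ≈ -0.0073529)
X*(-55) = -1/136*(-55) = 55/136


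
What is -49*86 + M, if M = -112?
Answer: -4326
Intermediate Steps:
-49*86 + M = -49*86 - 112 = -4214 - 112 = -4326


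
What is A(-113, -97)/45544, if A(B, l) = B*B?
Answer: 12769/45544 ≈ 0.28037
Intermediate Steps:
A(B, l) = B**2
A(-113, -97)/45544 = (-113)**2/45544 = 12769*(1/45544) = 12769/45544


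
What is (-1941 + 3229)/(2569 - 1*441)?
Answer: 23/38 ≈ 0.60526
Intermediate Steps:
(-1941 + 3229)/(2569 - 1*441) = 1288/(2569 - 441) = 1288/2128 = 1288*(1/2128) = 23/38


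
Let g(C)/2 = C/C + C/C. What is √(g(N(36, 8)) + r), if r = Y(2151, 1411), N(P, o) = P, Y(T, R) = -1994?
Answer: I*√1990 ≈ 44.609*I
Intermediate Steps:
g(C) = 4 (g(C) = 2*(C/C + C/C) = 2*(1 + 1) = 2*2 = 4)
r = -1994
√(g(N(36, 8)) + r) = √(4 - 1994) = √(-1990) = I*√1990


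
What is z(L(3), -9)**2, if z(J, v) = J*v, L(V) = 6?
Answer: 2916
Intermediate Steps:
z(L(3), -9)**2 = (6*(-9))**2 = (-54)**2 = 2916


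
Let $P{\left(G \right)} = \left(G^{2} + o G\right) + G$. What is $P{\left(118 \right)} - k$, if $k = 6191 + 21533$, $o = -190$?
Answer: $-36102$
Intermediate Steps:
$P{\left(G \right)} = G^{2} - 189 G$ ($P{\left(G \right)} = \left(G^{2} - 190 G\right) + G = G^{2} - 189 G$)
$k = 27724$
$P{\left(118 \right)} - k = 118 \left(-189 + 118\right) - 27724 = 118 \left(-71\right) - 27724 = -8378 - 27724 = -36102$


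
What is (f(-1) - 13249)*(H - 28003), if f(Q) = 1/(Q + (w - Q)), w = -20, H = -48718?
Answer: 20329607301/20 ≈ 1.0165e+9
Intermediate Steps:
f(Q) = -1/20 (f(Q) = 1/(Q + (-20 - Q)) = 1/(-20) = -1/20)
(f(-1) - 13249)*(H - 28003) = (-1/20 - 13249)*(-48718 - 28003) = -264981/20*(-76721) = 20329607301/20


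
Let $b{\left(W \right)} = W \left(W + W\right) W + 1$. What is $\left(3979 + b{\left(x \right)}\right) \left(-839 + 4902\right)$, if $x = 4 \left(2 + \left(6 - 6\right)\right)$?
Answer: $20331252$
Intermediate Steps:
$x = 8$ ($x = 4 \left(2 + \left(6 - 6\right)\right) = 4 \left(2 + 0\right) = 4 \cdot 2 = 8$)
$b{\left(W \right)} = 1 + 2 W^{3}$ ($b{\left(W \right)} = W 2 W W + 1 = 2 W^{2} W + 1 = 2 W^{3} + 1 = 1 + 2 W^{3}$)
$\left(3979 + b{\left(x \right)}\right) \left(-839 + 4902\right) = \left(3979 + \left(1 + 2 \cdot 8^{3}\right)\right) \left(-839 + 4902\right) = \left(3979 + \left(1 + 2 \cdot 512\right)\right) 4063 = \left(3979 + \left(1 + 1024\right)\right) 4063 = \left(3979 + 1025\right) 4063 = 5004 \cdot 4063 = 20331252$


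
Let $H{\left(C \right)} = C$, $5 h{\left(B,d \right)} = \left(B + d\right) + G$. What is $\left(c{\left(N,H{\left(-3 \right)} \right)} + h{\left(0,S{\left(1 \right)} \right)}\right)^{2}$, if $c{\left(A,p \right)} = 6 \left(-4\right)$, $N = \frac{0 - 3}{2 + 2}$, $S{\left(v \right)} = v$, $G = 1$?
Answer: $\frac{13924}{25} \approx 556.96$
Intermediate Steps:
$h{\left(B,d \right)} = \frac{1}{5} + \frac{B}{5} + \frac{d}{5}$ ($h{\left(B,d \right)} = \frac{\left(B + d\right) + 1}{5} = \frac{1 + B + d}{5} = \frac{1}{5} + \frac{B}{5} + \frac{d}{5}$)
$N = - \frac{3}{4} \approx -0.75$
$c{\left(A,p \right)} = -24$
$\left(c{\left(N,H{\left(-3 \right)} \right)} + h{\left(0,S{\left(1 \right)} \right)}\right)^{2} = \left(-24 + \left(\frac{1}{5} + \frac{1}{5} \cdot 0 + \frac{1}{5} \cdot 1\right)\right)^{2} = \left(-24 + \left(\frac{1}{5} + 0 + \frac{1}{5}\right)\right)^{2} = \left(-24 + \frac{2}{5}\right)^{2} = \left(- \frac{118}{5}\right)^{2} = \frac{13924}{25}$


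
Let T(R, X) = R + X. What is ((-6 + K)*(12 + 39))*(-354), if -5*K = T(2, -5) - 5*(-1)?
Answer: 577728/5 ≈ 1.1555e+5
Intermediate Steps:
K = -⅖ (K = -((2 - 5) - 5*(-1))/5 = -(-3 + 5)/5 = -⅕*2 = -⅖ ≈ -0.40000)
((-6 + K)*(12 + 39))*(-354) = ((-6 - ⅖)*(12 + 39))*(-354) = -32/5*51*(-354) = -1632/5*(-354) = 577728/5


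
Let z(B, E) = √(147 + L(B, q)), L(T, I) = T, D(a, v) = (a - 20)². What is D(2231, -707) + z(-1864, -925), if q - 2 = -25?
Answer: 4888521 + I*√1717 ≈ 4.8885e+6 + 41.437*I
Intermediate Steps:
D(a, v) = (-20 + a)²
q = -23 (q = 2 - 25 = -23)
z(B, E) = √(147 + B)
D(2231, -707) + z(-1864, -925) = (-20 + 2231)² + √(147 - 1864) = 2211² + √(-1717) = 4888521 + I*√1717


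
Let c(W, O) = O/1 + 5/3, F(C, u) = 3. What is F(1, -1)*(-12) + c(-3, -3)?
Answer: -112/3 ≈ -37.333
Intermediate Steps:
c(W, O) = 5/3 + O (c(W, O) = O*1 + 5*(1/3) = O + 5/3 = 5/3 + O)
F(1, -1)*(-12) + c(-3, -3) = 3*(-12) + (5/3 - 3) = -36 - 4/3 = -112/3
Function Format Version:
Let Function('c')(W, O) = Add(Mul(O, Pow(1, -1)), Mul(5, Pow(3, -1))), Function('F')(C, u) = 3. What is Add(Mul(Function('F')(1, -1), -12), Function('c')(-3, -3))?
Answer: Rational(-112, 3) ≈ -37.333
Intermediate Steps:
Function('c')(W, O) = Add(Rational(5, 3), O) (Function('c')(W, O) = Add(Mul(O, 1), Mul(5, Rational(1, 3))) = Add(O, Rational(5, 3)) = Add(Rational(5, 3), O))
Add(Mul(Function('F')(1, -1), -12), Function('c')(-3, -3)) = Add(Mul(3, -12), Add(Rational(5, 3), -3)) = Add(-36, Rational(-4, 3)) = Rational(-112, 3)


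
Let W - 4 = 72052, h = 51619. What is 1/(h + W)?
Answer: 1/123675 ≈ 8.0857e-6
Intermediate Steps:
W = 72056 (W = 4 + 72052 = 72056)
1/(h + W) = 1/(51619 + 72056) = 1/123675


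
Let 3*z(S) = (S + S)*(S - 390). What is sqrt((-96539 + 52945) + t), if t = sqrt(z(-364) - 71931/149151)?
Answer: sqrt(-969793030798794 + 149151*sqrt(4070358528058923))/149151 ≈ 207.76*I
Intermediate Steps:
z(S) = 2*S*(-390 + S)/3 (z(S) = ((S + S)*(S - 390))/3 = ((2*S)*(-390 + S))/3 = (2*S*(-390 + S))/3 = 2*S*(-390 + S)/3)
t = sqrt(4070358528058923)/149151 (t = sqrt((2/3)*(-364)*(-390 - 364) - 71931/149151) = sqrt((2/3)*(-364)*(-754) - 71931*1/149151) = sqrt(548912/3 - 23977/49717) = sqrt(27290185973/149151) = sqrt(4070358528058923)/149151 ≈ 427.75)
sqrt((-96539 + 52945) + t) = sqrt((-96539 + 52945) + sqrt(4070358528058923)/149151) = sqrt(-43594 + sqrt(4070358528058923)/149151)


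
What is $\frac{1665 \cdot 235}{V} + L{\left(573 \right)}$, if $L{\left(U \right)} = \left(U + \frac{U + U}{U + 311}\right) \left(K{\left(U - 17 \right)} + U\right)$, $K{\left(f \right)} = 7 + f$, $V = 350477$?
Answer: $\frac{50532053795079}{77455417} \approx 6.524 \cdot 10^{5}$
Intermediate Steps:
$L{\left(U \right)} = \left(-10 + 2 U\right) \left(U + \frac{2 U}{311 + U}\right)$ ($L{\left(U \right)} = \left(U + \frac{U + U}{U + 311}\right) \left(\left(7 + \left(U - 17\right)\right) + U\right) = \left(U + \frac{2 U}{311 + U}\right) \left(\left(7 + \left(-17 + U\right)\right) + U\right) = \left(U + \frac{2 U}{311 + U}\right) \left(\left(-10 + U\right) + U\right) = \left(U + \frac{2 U}{311 + U}\right) \left(-10 + 2 U\right) = \left(-10 + 2 U\right) \left(U + \frac{2 U}{311 + U}\right)$)
$\frac{1665 \cdot 235}{V} + L{\left(573 \right)} = \frac{1665 \cdot 235}{350477} + 2 \cdot 573 \frac{1}{311 + 573} \left(-1565 + 573^{2} + 308 \cdot 573\right) = 391275 \cdot \frac{1}{350477} + 2 \cdot 573 \cdot \frac{1}{884} \left(-1565 + 328329 + 176484\right) = \frac{391275}{350477} + 2 \cdot 573 \cdot \frac{1}{884} \cdot 503248 = \frac{391275}{350477} + \frac{144180552}{221} = \frac{50532053795079}{77455417}$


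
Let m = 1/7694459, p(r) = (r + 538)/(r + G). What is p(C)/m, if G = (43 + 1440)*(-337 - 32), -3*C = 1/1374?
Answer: -3412700316893/451133939 ≈ -7564.7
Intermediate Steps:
C = -1/4122 (C = -⅓/1374 = -⅓*1/1374 = -1/4122 ≈ -0.00024260)
G = -547227 (G = 1483*(-369) = -547227)
p(r) = (538 + r)/(-547227 + r) (p(r) = (r + 538)/(r - 547227) = (538 + r)/(-547227 + r))
m = 1/7694459 ≈ 1.2996e-7
p(C)/m = ((538 - 1/4122)/(-547227 - 1/4122))/(1/7694459) = ((2217635/4122)/(-2255669695/4122))*7694459 = -4122/2255669695*2217635/4122*7694459 = -443527/451133939*7694459 = -3412700316893/451133939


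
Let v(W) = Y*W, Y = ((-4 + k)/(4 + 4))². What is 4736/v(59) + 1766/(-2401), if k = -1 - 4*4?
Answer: 13914350/1274931 ≈ 10.914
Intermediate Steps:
k = -17 (k = -1 - 16 = -17)
Y = 441/64 (Y = ((-4 - 17)/(4 + 4))² = (-21/8)² = 441/64 ≈ 6.8906)
v(W) = 441*W/64
4736/v(59) + 1766/(-2401) = 4736/(((441/64)*59)) + 1766/(-2401) = 4736/(26019/64) + 1766*(-1/2401) = 4736*(64/26019) - 1766/2401 = 303104/26019 - 1766/2401 = 13914350/1274931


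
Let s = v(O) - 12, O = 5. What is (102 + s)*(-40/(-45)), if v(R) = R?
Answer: 760/9 ≈ 84.444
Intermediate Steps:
s = -7 (s = 5 - 12 = -7)
(102 + s)*(-40/(-45)) = (102 - 7)*(-40/(-45)) = 95*(-40*(-1/45)) = 95*(8/9) = 760/9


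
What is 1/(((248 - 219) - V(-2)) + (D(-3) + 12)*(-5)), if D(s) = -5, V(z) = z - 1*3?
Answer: -1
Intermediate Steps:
V(z) = -3 + z (V(z) = z - 3 = -3 + z)
1/(((248 - 219) - V(-2)) + (D(-3) + 12)*(-5)) = 1/(((248 - 219) - (-3 - 2)) + (-5 + 12)*(-5)) = 1/((29 - 1*(-5)) + 7*(-5)) = 1/((29 + 5) - 35) = 1/(34 - 35) = 1/(-1) = -1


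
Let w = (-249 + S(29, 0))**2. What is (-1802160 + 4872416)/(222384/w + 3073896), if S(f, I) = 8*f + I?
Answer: 110912998/111072291 ≈ 0.99857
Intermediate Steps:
S(f, I) = I + 8*f
w = 289 (w = (-249 + (0 + 8*29))**2 = (-249 + (0 + 232))**2 = (-249 + 232)**2 = (-17)**2 = 289)
(-1802160 + 4872416)/(222384/w + 3073896) = (-1802160 + 4872416)/(222384/289 + 3073896) = 3070256/(222384*(1/289) + 3073896) = 3070256/(222384/289 + 3073896) = 3070256/(888578328/289) = 3070256*(289/888578328) = 110912998/111072291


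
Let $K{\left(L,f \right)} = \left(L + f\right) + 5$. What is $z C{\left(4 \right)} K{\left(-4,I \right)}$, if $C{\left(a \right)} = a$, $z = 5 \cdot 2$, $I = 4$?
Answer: $200$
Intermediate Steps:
$z = 10$
$K{\left(L,f \right)} = 5 + L + f$
$z C{\left(4 \right)} K{\left(-4,I \right)} = 10 \cdot 4 \left(5 - 4 + 4\right) = 40 \cdot 5 = 200$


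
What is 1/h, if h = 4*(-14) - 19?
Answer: -1/75 ≈ -0.013333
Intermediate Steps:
h = -75 (h = -56 - 19 = -75)
1/h = 1/(-75) = -1/75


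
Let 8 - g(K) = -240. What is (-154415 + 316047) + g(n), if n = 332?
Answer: 161880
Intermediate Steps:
g(K) = 248 (g(K) = 8 - 1*(-240) = 8 + 240 = 248)
(-154415 + 316047) + g(n) = (-154415 + 316047) + 248 = 161632 + 248 = 161880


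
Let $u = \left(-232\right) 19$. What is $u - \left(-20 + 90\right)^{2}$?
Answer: $-9308$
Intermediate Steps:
$u = -4408$
$u - \left(-20 + 90\right)^{2} = -4408 - \left(-20 + 90\right)^{2} = -4408 - 70^{2} = -4408 - 4900 = -9308$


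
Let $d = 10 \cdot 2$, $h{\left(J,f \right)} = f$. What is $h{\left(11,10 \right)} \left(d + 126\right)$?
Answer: $1460$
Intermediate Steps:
$d = 20$
$h{\left(11,10 \right)} \left(d + 126\right) = 10 \left(20 + 126\right) = 10 \cdot 146 = 1460$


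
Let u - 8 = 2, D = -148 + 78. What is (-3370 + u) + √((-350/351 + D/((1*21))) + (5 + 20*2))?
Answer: -3360 + 5*√22269/117 ≈ -3353.6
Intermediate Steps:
D = -70
u = 10 (u = 8 + 2 = 10)
(-3370 + u) + √((-350/351 + D/((1*21))) + (5 + 20*2)) = (-3370 + 10) + √((-350/351 - 70/(1*21)) + (5 + 20*2)) = -3360 + √((-350*1/351 - 70/21) + (5 + 40)) = -3360 + √((-350/351 - 70*1/21) + 45) = -3360 + √((-350/351 - 10/3) + 45) = -3360 + √(-1520/351 + 45) = -3360 + √(14275/351) = -3360 + 5*√22269/117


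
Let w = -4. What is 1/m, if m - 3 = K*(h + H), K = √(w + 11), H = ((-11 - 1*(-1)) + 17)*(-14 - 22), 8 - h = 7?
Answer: -3/440998 - 251*√7/440998 ≈ -0.0015127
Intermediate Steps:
h = 1 (h = 8 - 1*7 = 8 - 7 = 1)
H = -252 (H = ((-11 + 1) + 17)*(-36) = (-10 + 17)*(-36) = 7*(-36) = -252)
K = √7 (K = √(-4 + 11) = √7 ≈ 2.6458)
m = 3 - 251*√7 (m = 3 + √7*(1 - 252) = 3 + √7*(-251) = 3 - 251*√7 ≈ -661.08)
1/m = 1/(3 - 251*√7)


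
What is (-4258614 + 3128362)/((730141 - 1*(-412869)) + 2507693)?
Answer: -1130252/3650703 ≈ -0.30960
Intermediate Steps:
(-4258614 + 3128362)/((730141 - 1*(-412869)) + 2507693) = -1130252/((730141 + 412869) + 2507693) = -1130252/(1143010 + 2507693) = -1130252/3650703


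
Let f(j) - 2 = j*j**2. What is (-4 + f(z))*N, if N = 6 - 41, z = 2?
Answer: -210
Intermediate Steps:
f(j) = 2 + j**3 (f(j) = 2 + j*j**2 = 2 + j**3)
N = -35
(-4 + f(z))*N = (-4 + (2 + 2**3))*(-35) = (-4 + (2 + 8))*(-35) = (-4 + 10)*(-35) = 6*(-35) = -210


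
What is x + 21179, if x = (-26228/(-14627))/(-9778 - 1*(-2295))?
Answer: 2318122872311/109453841 ≈ 21179.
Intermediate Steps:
x = -26228/109453841 (x = (-26228*(-1/14627))/(-9778 + 2295) = (26228/14627)/(-7483) = (26228/14627)*(-1/7483) = -26228/109453841 ≈ -0.00023963)
x + 21179 = -26228/109453841 + 21179 = 2318122872311/109453841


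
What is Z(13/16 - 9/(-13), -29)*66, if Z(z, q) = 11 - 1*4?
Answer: 462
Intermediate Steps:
Z(z, q) = 7 (Z(z, q) = 11 - 4 = 7)
Z(13/16 - 9/(-13), -29)*66 = 7*66 = 462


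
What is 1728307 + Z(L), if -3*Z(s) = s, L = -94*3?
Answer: 1728401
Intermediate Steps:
L = -282
Z(s) = -s/3
1728307 + Z(L) = 1728307 - 1/3*(-282) = 1728307 + 94 = 1728401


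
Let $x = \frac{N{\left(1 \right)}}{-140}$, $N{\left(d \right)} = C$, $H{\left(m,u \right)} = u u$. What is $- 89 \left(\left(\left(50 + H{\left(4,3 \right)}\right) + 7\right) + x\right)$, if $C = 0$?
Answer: $-5874$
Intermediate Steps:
$H{\left(m,u \right)} = u^{2}$
$N{\left(d \right)} = 0$
$x = 0$ ($x = \frac{0}{-140} = 0 \left(- \frac{1}{140}\right) = 0$)
$- 89 \left(\left(\left(50 + H{\left(4,3 \right)}\right) + 7\right) + x\right) = - 89 \left(\left(\left(50 + 3^{2}\right) + 7\right) + 0\right) = - 89 \left(\left(\left(50 + 9\right) + 7\right) + 0\right) = - 89 \left(\left(59 + 7\right) + 0\right) = - 89 \left(66 + 0\right) = \left(-89\right) 66 = -5874$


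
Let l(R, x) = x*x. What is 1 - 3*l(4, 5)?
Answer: -74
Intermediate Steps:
l(R, x) = x²
1 - 3*l(4, 5) = 1 - 3*5² = 1 - 3*25 = 1 - 75 = -74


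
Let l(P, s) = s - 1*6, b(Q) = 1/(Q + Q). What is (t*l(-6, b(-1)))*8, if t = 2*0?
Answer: 0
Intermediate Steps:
t = 0
b(Q) = 1/(2*Q)
l(P, s) = -6 + s (l(P, s) = s - 6 = -6 + s)
(t*l(-6, b(-1)))*8 = (0*(-6 + (½)/(-1)))*8 = (0*(-6 + (½)*(-1)))*8 = (0*(-6 - ½))*8 = (0*(-13/2))*8 = 0*8 = 0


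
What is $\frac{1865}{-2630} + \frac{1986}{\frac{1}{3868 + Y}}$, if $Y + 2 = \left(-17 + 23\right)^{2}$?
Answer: $\frac{4076169299}{526} \approx 7.7494 \cdot 10^{6}$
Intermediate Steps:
$Y = 34$ ($Y = -2 + \left(-17 + 23\right)^{2} = -2 + 6^{2} = -2 + 36 = 34$)
$\frac{1865}{-2630} + \frac{1986}{\frac{1}{3868 + Y}} = \frac{1865}{-2630} + \frac{1986}{\frac{1}{3868 + 34}} = 1865 \left(- \frac{1}{2630}\right) + \frac{1986}{\frac{1}{3902}} = - \frac{373}{526} + 1986 \frac{1}{\frac{1}{3902}} = - \frac{373}{526} + 1986 \cdot 3902 = - \frac{373}{526} + 7749372 = \frac{4076169299}{526}$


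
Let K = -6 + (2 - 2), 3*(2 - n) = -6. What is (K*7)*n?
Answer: -168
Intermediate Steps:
n = 4 (n = 2 - ⅓*(-6) = 2 + 2 = 4)
K = -6 (K = -6 + 0 = -6)
(K*7)*n = -6*7*4 = -42*4 = -168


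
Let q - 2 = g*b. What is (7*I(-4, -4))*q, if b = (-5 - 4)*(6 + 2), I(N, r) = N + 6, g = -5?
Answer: 5068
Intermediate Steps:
I(N, r) = 6 + N
b = -72 (b = -9*8 = -72)
q = 362 (q = 2 - 5*(-72) = 2 + 360 = 362)
(7*I(-4, -4))*q = (7*(6 - 4))*362 = (7*2)*362 = 14*362 = 5068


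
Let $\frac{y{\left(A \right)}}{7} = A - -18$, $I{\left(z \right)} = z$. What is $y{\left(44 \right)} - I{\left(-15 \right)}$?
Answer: $449$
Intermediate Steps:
$y{\left(A \right)} = 126 + 7 A$ ($y{\left(A \right)} = 7 \left(A - -18\right) = 7 \left(A + 18\right) = 7 \left(18 + A\right) = 126 + 7 A$)
$y{\left(44 \right)} - I{\left(-15 \right)} = \left(126 + 7 \cdot 44\right) - -15 = \left(126 + 308\right) + 15 = 434 + 15 = 449$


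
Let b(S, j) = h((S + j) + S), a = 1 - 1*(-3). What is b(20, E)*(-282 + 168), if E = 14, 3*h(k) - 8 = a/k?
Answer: -8284/27 ≈ -306.81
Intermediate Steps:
a = 4 (a = 1 + 3 = 4)
h(k) = 8/3 + 4/(3*k) (h(k) = 8/3 + (4/k)/3 = 8/3 + 4/(3*k))
b(S, j) = 4*(1 + 2*j + 4*S)/(3*(j + 2*S)) (b(S, j) = 4*(1 + 2*((S + j) + S))/(3*((S + j) + S)) = 4*(1 + 2*(j + 2*S))/(3*(j + 2*S)) = 4*(1 + (2*j + 4*S))/(3*(j + 2*S)) = 4*(1 + 2*j + 4*S)/(3*(j + 2*S)))
b(20, E)*(-282 + 168) = (4*(1 + 2*14 + 4*20)/(3*(14 + 2*20)))*(-282 + 168) = (4*(1 + 28 + 80)/(3*(14 + 40)))*(-114) = ((4/3)*109/54)*(-114) = ((4/3)*(1/54)*109)*(-114) = (218/81)*(-114) = -8284/27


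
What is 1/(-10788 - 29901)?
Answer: -1/40689 ≈ -2.4577e-5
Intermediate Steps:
1/(-10788 - 29901) = 1/(-40689) = -1/40689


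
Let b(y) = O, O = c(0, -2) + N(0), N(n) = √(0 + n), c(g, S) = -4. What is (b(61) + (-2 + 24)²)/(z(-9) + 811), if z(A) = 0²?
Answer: 480/811 ≈ 0.59186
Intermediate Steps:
N(n) = √n
O = -4 (O = -4 + √0 = -4 + 0 = -4)
b(y) = -4
z(A) = 0
(b(61) + (-2 + 24)²)/(z(-9) + 811) = (-4 + (-2 + 24)²)/(0 + 811) = (-4 + 22²)/811 = (-4 + 484)*(1/811) = 480*(1/811) = 480/811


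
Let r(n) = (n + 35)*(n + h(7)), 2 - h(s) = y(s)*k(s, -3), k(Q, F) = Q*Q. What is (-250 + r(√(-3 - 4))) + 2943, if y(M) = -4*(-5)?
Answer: -31544 - 943*I*√7 ≈ -31544.0 - 2494.9*I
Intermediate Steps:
k(Q, F) = Q²
y(M) = 20
h(s) = 2 - 20*s²
r(n) = (-978 + n)*(35 + n) (r(n) = (n + 35)*(n + (2 - 20*7²)) = (35 + n)*(n + (2 - 20*49)) = (35 + n)*(n + (2 - 980)) = (35 + n)*(n - 978) = (35 + n)*(-978 + n) = (-978 + n)*(35 + n))
(-250 + r(√(-3 - 4))) + 2943 = (-250 + (-34230 + (√(-3 - 4))² - 943*√(-3 - 4))) + 2943 = (-250 + (-34230 + (√(-7))² - 943*I*√7)) + 2943 = (-250 + (-34230 + (I*√7)² - 943*I*√7)) + 2943 = (-250 + (-34230 - 7 - 943*I*√7)) + 2943 = (-250 + (-34237 - 943*I*√7)) + 2943 = (-34487 - 943*I*√7) + 2943 = -31544 - 943*I*√7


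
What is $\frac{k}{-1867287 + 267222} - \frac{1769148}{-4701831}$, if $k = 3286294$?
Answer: $- \frac{4206949069898}{2507745073005} \approx -1.6776$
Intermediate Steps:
$\frac{k}{-1867287 + 267222} - \frac{1769148}{-4701831} = \frac{3286294}{-1867287 + 267222} - \frac{1769148}{-4701831} = \frac{3286294}{-1600065} - - \frac{589716}{1567277} = 3286294 \left(- \frac{1}{1600065}\right) + \frac{589716}{1567277} = - \frac{3286294}{1600065} + \frac{589716}{1567277} = - \frac{4206949069898}{2507745073005}$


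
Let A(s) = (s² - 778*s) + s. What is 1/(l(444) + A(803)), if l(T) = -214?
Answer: 1/20664 ≈ 4.8393e-5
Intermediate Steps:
A(s) = s² - 777*s
1/(l(444) + A(803)) = 1/(-214 + 803*(-777 + 803)) = 1/(-214 + 803*26) = 1/(-214 + 20878) = 1/20664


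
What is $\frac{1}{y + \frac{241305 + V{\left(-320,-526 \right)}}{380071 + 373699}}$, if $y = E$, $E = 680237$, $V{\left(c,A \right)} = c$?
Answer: $\frac{150754}{102548496895} \approx 1.4701 \cdot 10^{-6}$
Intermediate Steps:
$y = 680237$
$\frac{1}{y + \frac{241305 + V{\left(-320,-526 \right)}}{380071 + 373699}} = \frac{1}{680237 + \frac{241305 - 320}{380071 + 373699}} = \frac{1}{680237 + \frac{240985}{753770}} = \frac{1}{680237 + 240985 \cdot \frac{1}{753770}} = \frac{1}{680237 + \frac{48197}{150754}} = \frac{1}{\frac{102548496895}{150754}} = \frac{150754}{102548496895}$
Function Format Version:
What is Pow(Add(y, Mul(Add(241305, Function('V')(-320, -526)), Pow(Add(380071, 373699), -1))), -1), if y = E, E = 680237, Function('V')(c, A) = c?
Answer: Rational(150754, 102548496895) ≈ 1.4701e-6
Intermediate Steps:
y = 680237
Pow(Add(y, Mul(Add(241305, Function('V')(-320, -526)), Pow(Add(380071, 373699), -1))), -1) = Pow(Add(680237, Mul(Add(241305, -320), Pow(Add(380071, 373699), -1))), -1) = Pow(Add(680237, Mul(240985, Pow(753770, -1))), -1) = Pow(Add(680237, Mul(240985, Rational(1, 753770))), -1) = Pow(Add(680237, Rational(48197, 150754)), -1) = Pow(Rational(102548496895, 150754), -1) = Rational(150754, 102548496895)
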